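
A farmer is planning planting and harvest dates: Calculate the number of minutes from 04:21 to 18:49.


Start time: 04:21 = 261 minutes from midnight
End time: 18:49 = 1129 minutes from midnight
Difference: 1129 - 261 = 868 minutes
That is 14 hours and 28 minutes

868


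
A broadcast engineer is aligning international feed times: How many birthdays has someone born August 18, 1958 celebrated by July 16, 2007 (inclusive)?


Birth: 1958-08-18
Reference: 2007-07-16
Year difference: 2007 - 1958 = 49
Has birthday (08-18) occurred by 07-16? No
Birthday not yet reached this year -> subtract 1
Age in full years: 48

48


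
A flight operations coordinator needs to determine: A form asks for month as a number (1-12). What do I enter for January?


Calendar month order:
1. January <--
2. February
January is month number 1

1


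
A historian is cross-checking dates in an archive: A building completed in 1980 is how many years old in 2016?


Birth year: 1980
Current year: 2016
Age = current year - birth year
Age = 2016 - 1980 = 36

36


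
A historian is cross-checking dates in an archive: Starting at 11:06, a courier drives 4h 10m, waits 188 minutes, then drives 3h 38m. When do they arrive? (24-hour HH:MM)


Depart: 11:06
Leg 1: +250 min -> 15:16
Layover: +188 min -> 18:24
Leg 2: +218 min -> 22:02
Total travel: 656 minutes = 10h 56m
Arrival: 22:02

22:02


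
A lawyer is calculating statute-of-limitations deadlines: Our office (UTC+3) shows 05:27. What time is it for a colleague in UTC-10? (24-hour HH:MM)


Local time: 05:27 at UTC+3 (offset 3h)
Target zone: UTC-10 (offset -10h)
Difference: -10 - (3) = -13 hours
Calculation: 5 + (-13) = -8
Wraparound: (-8) mod 24 = 16
Result: 16:27

16:27


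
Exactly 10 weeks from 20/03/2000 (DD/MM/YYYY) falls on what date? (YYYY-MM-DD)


Start: 2000-03-20
Weeks to add: 10
Convert to days: 10 x 7 = 70 days
Add 70 days to 2000-03-20
Result: 2000-05-29

2000-05-29


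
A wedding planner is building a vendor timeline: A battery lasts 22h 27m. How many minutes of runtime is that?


Hours: 22
Extra minutes: 27
Minutes per hour: 60
Hours to minutes: 22 x 60 = 1320
Total: 1320 + 27 = 1347

1347


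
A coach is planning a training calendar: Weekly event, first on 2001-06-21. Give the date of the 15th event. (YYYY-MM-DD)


First occurrence: 2001-06-21 (occurrence 1)
Each occurrence is 7 days after the previous.
Occurrence 15 is 14 weeks after the first.
14 weeks = 98 days
2001-06-21 + 98 days = 2001-09-27

2001-09-27


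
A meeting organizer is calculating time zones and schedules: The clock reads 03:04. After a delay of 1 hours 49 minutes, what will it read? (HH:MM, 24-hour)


Start time: 03:04
Adding: 1 hours 49 minutes
Minutes: 4 + 49 = 53
Hours: 3 + 1 + 0 = 4
Result: 04:53

04:53


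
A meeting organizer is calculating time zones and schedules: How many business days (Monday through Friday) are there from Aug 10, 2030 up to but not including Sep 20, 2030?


Start: 2030-08-10 (Saturday)
End (exclusive): 2030-09-20 (Friday)
Total calendar days: 41
Full weeks: 41 // 7 = 5 -> 25 weekdays
Remaining 6 days starting on Saturday:
  Sat(-), Sun(-), Mon(w), Tue(w), Wed(w), Thu(w) -> 4 weekdays
Total business days: 25 + 4 = 29

29


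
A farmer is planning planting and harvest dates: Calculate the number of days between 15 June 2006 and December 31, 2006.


Start: June 15, 2006
End: December 31, 2006
Days left in June: 15
July: 31
August: 31
September: 30
October: 31
... plus remaining months
Sum of remaining months: 184
Total: 15 + 184 = 199

199


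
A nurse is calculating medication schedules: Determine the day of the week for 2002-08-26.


Date: 2002-08-26
January 1, 2002 is a Tuesday
Day of year: 238
Offset from Jan 1: 237 days
237 mod 7 = 6
Result: Monday

Monday


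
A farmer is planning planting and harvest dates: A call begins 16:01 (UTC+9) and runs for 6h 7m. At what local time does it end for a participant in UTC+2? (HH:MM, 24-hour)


Start: 16:01 in UTC+9
Step 1 - add duration:
  minutes: 1 + 7 = 8
  hours: 16 + 6 + 0 = 22
  end in UTC+9: 22:08
Step 2 - convert UTC+9 -> UTC+2:
  offset difference: 2 - (9) = -7 hours
  22 + (-7) = 15 -> mod 24 = 15
Result: 15:08 in UTC+2

15:08


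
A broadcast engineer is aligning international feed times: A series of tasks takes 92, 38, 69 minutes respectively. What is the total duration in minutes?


Durations: 92, 38, 69
Running sum: 92
+ 38 = 130
+ 69 = 199
Total duration: 199 minutes
That is 3 hours and 19 minutes

199


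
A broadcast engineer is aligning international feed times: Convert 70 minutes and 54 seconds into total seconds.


Minutes: 70
Seconds: 54
Convert minutes to seconds: 70 x 60 = 4200
Add remaining seconds: 4200 + 54 = 4254

4254


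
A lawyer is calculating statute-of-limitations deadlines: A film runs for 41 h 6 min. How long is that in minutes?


Hours: 41
Minutes: 6
Convert hours to minutes: 41 x 60 = 2460
Add remaining minutes: 2460 + 6 = 2466

2466


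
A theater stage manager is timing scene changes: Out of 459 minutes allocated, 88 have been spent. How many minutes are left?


Total budget: 459 minutes
Time used: 88 minutes
Remaining: 459 - 88 = 371 minutes
Percent used: 19.2%
Percent remaining: 80.8%

371


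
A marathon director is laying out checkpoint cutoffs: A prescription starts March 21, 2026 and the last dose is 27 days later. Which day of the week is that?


Start: 2026-03-21 (Saturday)
Step 1 - find target date: add 27 days
  2026-03-21 + 27 days = 2026-04-17
Step 2 - day of week:
  27 mod 7 = 6
  Saturday + 6 days -> Friday
Result: Friday (2026-04-17)

Friday


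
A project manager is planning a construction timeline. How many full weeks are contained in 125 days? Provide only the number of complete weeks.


Total days: 125
Days per week: 7
Division: 125 / 7 = 17 remainder 6
Complete weeks: 17
Remaining days: 6

17


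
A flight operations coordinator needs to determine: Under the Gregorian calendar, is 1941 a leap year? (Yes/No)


Year: 1941
Divisible by 4? 1941 / 4 = 485.25 -> No
Not divisible by 4, so NOT a leap year

No


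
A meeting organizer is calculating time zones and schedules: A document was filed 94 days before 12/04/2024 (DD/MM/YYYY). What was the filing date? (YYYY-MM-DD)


Start: 2024-04-12
Subtracting 94 days
Days already passed in April: 12
After going back through April: 82 more days to subtract
March 2024: 31 days, 51 remaining
February 2024: 29 days, 22 remaining
January 2024 has 31 days, need 22
Result: 2024-01-09

2024-01-09


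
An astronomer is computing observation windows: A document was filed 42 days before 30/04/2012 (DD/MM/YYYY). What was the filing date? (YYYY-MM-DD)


Start: 2012-04-30
Subtracting 42 days
Days already passed in April: 30
After going back through April: 12 more days to subtract
March 2012 has 31 days, need 12
Result: 2012-03-19

2012-03-19


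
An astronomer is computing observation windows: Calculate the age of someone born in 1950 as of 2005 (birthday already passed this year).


Birth year: 1950
Current year: 2005
Age = current year - birth year
Age = 2005 - 1950 = 55

55


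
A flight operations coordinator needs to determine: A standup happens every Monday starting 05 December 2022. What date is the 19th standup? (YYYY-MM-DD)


First occurrence: 2022-12-05 (occurrence 1)
Each occurrence is 7 days after the previous.
Occurrence 19 is 18 weeks after the first.
18 weeks = 126 days
2022-12-05 + 126 days = 2023-04-10

2023-04-10


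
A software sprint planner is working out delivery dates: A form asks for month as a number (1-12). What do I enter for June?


Calendar month order:
5. May
6. June <--
7. July
June is month number 6

6


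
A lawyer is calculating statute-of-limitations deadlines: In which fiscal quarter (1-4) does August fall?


Month: August (month 8)
Q1: January-March (months 1-3)
Q2: April-June (months 4-6)
Q3: July-September (months 7-9)
Q4: October-December (months 10-12)
Month 8 falls in Q3

3


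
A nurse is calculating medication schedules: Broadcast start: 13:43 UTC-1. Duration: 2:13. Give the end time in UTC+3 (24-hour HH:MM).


Start: 13:43 in UTC-1
Step 1 - add duration:
  minutes: 43 + 13 = 56
  hours: 13 + 2 + 0 = 15
  end in UTC-1: 15:56
Step 2 - convert UTC-1 -> UTC+3:
  offset difference: 3 - (-1) = 4 hours
  15 + (4) = 19 -> mod 24 = 19
Result: 19:56 in UTC+3

19:56


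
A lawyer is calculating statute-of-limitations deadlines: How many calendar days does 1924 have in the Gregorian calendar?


Year: 1924
Check leap year rules:
Divisible by 4? Yes
Divisible by 100? No
1924 is a leap year
Days: 366

366


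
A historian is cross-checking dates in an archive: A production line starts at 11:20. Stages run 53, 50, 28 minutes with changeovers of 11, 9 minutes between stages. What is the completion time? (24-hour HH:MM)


Start: 11:20 = 680 min from midnight
  after task 1 (53 min): 12:13
  after break (11 min): 12:24
  after task 2 (50 min): 13:14
  after break (9 min): 13:23
  after task 3 (28 min): 13:51
Total elapsed: 151 minutes
End time: 13:51

13:51


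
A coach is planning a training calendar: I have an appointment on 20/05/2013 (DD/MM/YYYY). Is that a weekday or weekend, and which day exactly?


Date: 2013-05-20
January 1, 2013 is a Tuesday
Day of year: 140
Offset from Jan 1: 139 days
139 mod 7 = 6
Result: Monday

Monday


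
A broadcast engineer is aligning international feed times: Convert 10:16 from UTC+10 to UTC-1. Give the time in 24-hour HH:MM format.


Local time: 10:16 at UTC+10 (offset 10h)
Target zone: UTC-1 (offset -1h)
Difference: -1 - (10) = -11 hours
Calculation: 10 + (-11) = -1
Wraparound: (-1) mod 24 = 23
Result: 23:16

23:16


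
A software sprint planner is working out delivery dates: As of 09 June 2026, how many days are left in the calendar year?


Start: June 09, 2026
End: December 31, 2026
Days left in June: 21
July: 31
August: 31
September: 30
October: 31
... plus remaining months
Sum of remaining months: 184
Total: 21 + 184 = 205

205


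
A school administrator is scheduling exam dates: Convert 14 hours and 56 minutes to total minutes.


Hours: 14
Minutes: 56
Convert hours to minutes: 14 x 60 = 840
Add remaining minutes: 840 + 56 = 896

896


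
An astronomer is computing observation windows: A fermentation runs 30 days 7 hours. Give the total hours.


Days: 30
Extra hours: 7
Hours per day: 24
Days to hours: 30 x 24 = 720
Total: 720 + 7 = 727

727


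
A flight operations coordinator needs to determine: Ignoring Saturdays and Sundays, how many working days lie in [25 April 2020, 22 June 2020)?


Start: 2020-04-25 (Saturday)
End (exclusive): 2020-06-22 (Monday)
Total calendar days: 58
Full weeks: 58 // 7 = 8 -> 40 weekdays
Remaining 2 days starting on Saturday:
  Sat(-), Sun(-) -> 0 weekdays
Total business days: 40 + 0 = 40

40


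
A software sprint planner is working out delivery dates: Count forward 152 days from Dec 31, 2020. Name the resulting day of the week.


Start: 2020-12-31 (Thursday)
Step 1 - find target date: add 152 days
  2020-12-31 + 152 days = 2021-06-01
Step 2 - day of week:
  152 mod 7 = 5
  Thursday + 5 days -> Tuesday
Result: Tuesday (2021-06-01)

Tuesday


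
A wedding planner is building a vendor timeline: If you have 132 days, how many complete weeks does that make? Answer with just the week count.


Total days: 132
Days per week: 7
Division: 132 / 7 = 18 remainder 6
Complete weeks: 18
Remaining days: 6

18


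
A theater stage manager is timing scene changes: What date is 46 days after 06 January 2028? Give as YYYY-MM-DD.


Start: 2028-01-06
Adding 46 days
Days remaining in January: 25
After January: 21 days still to add
February 2028 has 29 days, need 21
Result: 2028-02-21

2028-02-21


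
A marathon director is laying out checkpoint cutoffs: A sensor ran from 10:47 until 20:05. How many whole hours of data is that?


Start: 10:47
End: 20:05
Hour difference: 20 - 10 = 10 hours
Minute difference: 5 - 47 = -42 minutes
Total minutes: 558
Complete hours: 558 / 60 = 9 (remainder 18)

9


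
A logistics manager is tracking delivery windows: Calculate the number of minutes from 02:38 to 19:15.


Start time: 02:38 = 158 minutes from midnight
End time: 19:15 = 1155 minutes from midnight
Difference: 1155 - 158 = 997 minutes
That is 16 hours and 37 minutes

997


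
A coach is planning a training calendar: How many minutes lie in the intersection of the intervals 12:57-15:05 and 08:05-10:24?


Interval A: [777, 905] minutes from midnight
Interval B: [485, 624] minutes from midnight
Overlap start = max(777, 485) = 777
Overlap end = min(905, 624) = 624
End <= start, so the intervals do not overlap: 0 minutes

0


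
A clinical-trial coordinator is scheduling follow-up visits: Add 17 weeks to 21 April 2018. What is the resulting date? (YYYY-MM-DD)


Start: 2018-04-21
Weeks to add: 17
Convert to days: 17 x 7 = 119 days
Add 119 days to 2018-04-21
Result: 2018-08-18

2018-08-18


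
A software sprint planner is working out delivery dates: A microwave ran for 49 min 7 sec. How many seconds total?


Minutes: 49
Extra seconds: 7
Seconds per minute: 60
Minutes to seconds: 49 x 60 = 2940
Total: 2940 + 7 = 2947

2947


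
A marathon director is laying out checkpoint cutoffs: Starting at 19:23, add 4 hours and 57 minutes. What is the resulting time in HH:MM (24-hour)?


Start time: 19:23
Adding: 4 hours 57 minutes
Minutes: 23 + 57 = 80
Minute overflow: 80 >= 60, so carry 1 hour, minutes = 20
Hours: 19 + 4 + 1 = 24
Hour wraparound: 24 mod 24 = 0
Result: 00:20

00:20


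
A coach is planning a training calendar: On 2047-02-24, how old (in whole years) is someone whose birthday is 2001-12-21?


Birth: 2001-12-21
Reference: 2047-02-24
Year difference: 2047 - 2001 = 46
Has birthday (12-21) occurred by 02-24? No
Birthday not yet reached this year -> subtract 1
Age in full years: 45

45


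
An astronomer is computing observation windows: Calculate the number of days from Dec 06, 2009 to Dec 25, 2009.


Start date: 2009-12-06
End date: 2009-12-25
Dec 2009: +19 days
Total: 19 days

19


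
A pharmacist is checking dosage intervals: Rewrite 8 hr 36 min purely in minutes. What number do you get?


Hours: 8
Extra minutes: 36
Minutes per hour: 60
Hours to minutes: 8 x 60 = 480
Total: 480 + 36 = 516

516


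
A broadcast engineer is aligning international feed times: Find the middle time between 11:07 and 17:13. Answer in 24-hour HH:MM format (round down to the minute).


Start time: 11:07 = 667 minutes from midnight
End time: 17:13 = 1033 minutes from midnight
Sum: 667 + 1033 = 1700
Midpoint: 1700 / 2 = 850 minutes
Convert: 850 / 60 = 14 hours, 10 minutes
Result: 14:10

14:10


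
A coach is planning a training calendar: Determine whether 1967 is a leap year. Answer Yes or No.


Year: 1967
Divisible by 4? 1967 / 4 = 491.75 -> No
Not divisible by 4, so NOT a leap year

No


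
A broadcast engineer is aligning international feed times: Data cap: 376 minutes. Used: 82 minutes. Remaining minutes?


Total budget: 376 minutes
Time used: 82 minutes
Remaining: 376 - 82 = 294 minutes
Percent used: 21.8%
Percent remaining: 78.2%

294


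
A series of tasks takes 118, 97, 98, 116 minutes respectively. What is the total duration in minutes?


Durations: 118, 97, 98, 116
Running sum: 118
+ 97 = 215
+ 98 = 313
+ 116 = 429
Total duration: 429 minutes
That is 7 hours and 9 minutes

429


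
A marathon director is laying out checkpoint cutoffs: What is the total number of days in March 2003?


Month: March
Year: 2003
March is a 31-day month
Total: 31 days

31


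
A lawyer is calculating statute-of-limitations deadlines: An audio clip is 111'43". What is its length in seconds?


Minutes: 111
Seconds: 43
Convert minutes to seconds: 111 x 60 = 6660
Add remaining seconds: 6660 + 43 = 6703

6703


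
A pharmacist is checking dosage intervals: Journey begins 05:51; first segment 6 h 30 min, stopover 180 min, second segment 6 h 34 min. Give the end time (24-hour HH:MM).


Depart: 05:51
Leg 1: +390 min -> 12:21
Layover: +180 min -> 15:21
Leg 2: +394 min -> 21:55
Total travel: 964 minutes = 16h 4m
Arrival: 21:55

21:55


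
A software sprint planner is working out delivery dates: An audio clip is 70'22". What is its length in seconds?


Minutes: 70
Seconds: 22
Convert minutes to seconds: 70 x 60 = 4200
Add remaining seconds: 4200 + 22 = 4222

4222


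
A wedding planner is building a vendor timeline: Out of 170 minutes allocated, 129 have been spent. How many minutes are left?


Total budget: 170 minutes
Time used: 129 minutes
Remaining: 170 - 129 = 41 minutes
Percent used: 75.9%
Percent remaining: 24.1%

41


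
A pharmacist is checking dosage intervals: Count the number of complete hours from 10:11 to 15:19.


Start: 10:11
End: 15:19
Hour difference: 15 - 10 = 5 hours
Minute difference: 19 - 11 = 8 minutes
Total minutes: 308
Complete hours: 308 / 60 = 5 (remainder 8)

5


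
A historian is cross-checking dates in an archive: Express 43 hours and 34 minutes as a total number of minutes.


Hours: 43
Extra minutes: 34
Minutes per hour: 60
Hours to minutes: 43 x 60 = 2580
Total: 2580 + 34 = 2614

2614


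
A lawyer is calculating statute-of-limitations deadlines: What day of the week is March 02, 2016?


Date: 2016-03-02
January 1, 2016 is a Friday
Day of year: 62
Offset from Jan 1: 61 days
61 mod 7 = 5
Result: Wednesday

Wednesday


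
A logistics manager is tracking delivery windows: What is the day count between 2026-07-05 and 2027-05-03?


Start date: 2026-07-05
End date: 2027-05-03
Jul 2026: +27 days
Aug 2026: +31 days
Sep 2026: +30 days
... (8 more months)
Total: 302 days

302


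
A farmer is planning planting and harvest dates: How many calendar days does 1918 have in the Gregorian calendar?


Year: 1918
Check leap year rules:
Divisible by 4? No
1918 is not a leap year
Days: 365

365


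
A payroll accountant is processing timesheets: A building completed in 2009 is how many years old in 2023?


Birth year: 2009
Current year: 2023
Age = current year - birth year
Age = 2023 - 2009 = 14

14


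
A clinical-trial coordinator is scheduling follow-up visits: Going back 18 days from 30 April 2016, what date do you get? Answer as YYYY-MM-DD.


Start: 2016-04-30
Subtracting 18 days
Days already passed in April: 30
Result: 2016-04-12

2016-04-12


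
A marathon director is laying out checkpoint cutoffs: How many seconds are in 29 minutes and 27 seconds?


Minutes: 29
Extra seconds: 27
Seconds per minute: 60
Minutes to seconds: 29 x 60 = 1740
Total: 1740 + 27 = 1767

1767


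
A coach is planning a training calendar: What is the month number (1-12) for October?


Calendar month order:
9. September
10. October <--
11. November
October is month number 10

10


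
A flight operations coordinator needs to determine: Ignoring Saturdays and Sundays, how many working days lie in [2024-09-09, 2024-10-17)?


Start: 2024-09-09 (Monday)
End (exclusive): 2024-10-17 (Thursday)
Total calendar days: 38
Full weeks: 38 // 7 = 5 -> 25 weekdays
Remaining 3 days starting on Monday:
  Mon(w), Tue(w), Wed(w) -> 3 weekdays
Total business days: 25 + 3 = 28

28


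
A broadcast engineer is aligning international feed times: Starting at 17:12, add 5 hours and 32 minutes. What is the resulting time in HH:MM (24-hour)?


Start time: 17:12
Adding: 5 hours 32 minutes
Minutes: 12 + 32 = 44
Hours: 17 + 5 + 0 = 22
Result: 22:44

22:44


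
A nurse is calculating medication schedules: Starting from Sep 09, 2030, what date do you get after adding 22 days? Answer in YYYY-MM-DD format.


Start: 2030-09-09
Adding 22 days
Days remaining in September: 21
After September: 1 days still to add
October 2030 has 31 days, need 1
Result: 2030-10-01

2030-10-01


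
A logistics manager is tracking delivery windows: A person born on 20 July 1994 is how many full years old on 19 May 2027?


Birth: 1994-07-20
Reference: 2027-05-19
Year difference: 2027 - 1994 = 33
Has birthday (07-20) occurred by 05-19? No
Birthday not yet reached this year -> subtract 1
Age in full years: 32

32


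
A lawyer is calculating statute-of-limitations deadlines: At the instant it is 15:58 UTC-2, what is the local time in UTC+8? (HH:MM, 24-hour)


Local time: 15:58 at UTC-2 (offset -2h)
Target zone: UTC+8 (offset 8h)
Difference: 8 - (-2) = 10 hours
Calculation: 15 + (10) = 25
Wraparound: (25) mod 24 = 1
Result: 01:58

01:58


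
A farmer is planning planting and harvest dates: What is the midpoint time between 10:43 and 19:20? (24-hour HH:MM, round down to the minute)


Start time: 10:43 = 643 minutes from midnight
End time: 19:20 = 1160 minutes from midnight
Sum: 643 + 1160 = 1803
Midpoint: 1803 / 2 = 901 minutes
Convert: 901 / 60 = 15 hours, 1 minutes
Result: 15:01

15:01


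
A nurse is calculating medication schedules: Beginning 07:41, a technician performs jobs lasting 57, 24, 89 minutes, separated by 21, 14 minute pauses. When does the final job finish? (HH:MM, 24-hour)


Start: 07:41 = 461 min from midnight
  after task 1 (57 min): 08:38
  after break (21 min): 08:59
  after task 2 (24 min): 09:23
  after break (14 min): 09:37
  after task 3 (89 min): 11:06
Total elapsed: 205 minutes
End time: 11:06

11:06


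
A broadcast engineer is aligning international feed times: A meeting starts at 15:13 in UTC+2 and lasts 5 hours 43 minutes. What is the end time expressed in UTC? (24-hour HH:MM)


Start: 15:13 in UTC+2
Step 1 - add duration:
  minutes: 13 + 43 = 56
  hours: 15 + 5 + 0 = 20
  end in UTC+2: 20:56
Step 2 - convert UTC+2 -> UTC:
  offset difference: 0 - (2) = -2 hours
  20 + (-2) = 18 -> mod 24 = 18
Result: 18:56 in UTC

18:56


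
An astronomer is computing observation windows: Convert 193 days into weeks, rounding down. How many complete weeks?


Total days: 193
Days per week: 7
Division: 193 / 7 = 27 remainder 4
Complete weeks: 27
Remaining days: 4

27


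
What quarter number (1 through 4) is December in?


Month: December (month 12)
Q1: January-March (months 1-3)
Q2: April-June (months 4-6)
Q3: July-September (months 7-9)
Q4: October-December (months 10-12)
Month 12 falls in Q4

4


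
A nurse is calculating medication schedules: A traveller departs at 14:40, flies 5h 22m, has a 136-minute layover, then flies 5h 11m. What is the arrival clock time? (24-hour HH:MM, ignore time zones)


Depart: 14:40
Leg 1: +322 min -> 20:02
Layover: +136 min -> 22:18
Leg 2: +311 min -> 03:29
Total travel: 769 minutes = 12h 49m
Arrival: 03:29

03:29


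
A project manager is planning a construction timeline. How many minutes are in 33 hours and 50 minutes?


Hours: 33
Minutes: 50
Convert hours to minutes: 33 x 60 = 1980
Add remaining minutes: 1980 + 50 = 2030

2030


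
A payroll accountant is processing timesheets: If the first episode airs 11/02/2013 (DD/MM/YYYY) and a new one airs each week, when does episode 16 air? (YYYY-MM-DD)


First occurrence: 2013-02-11 (occurrence 1)
Each occurrence is 7 days after the previous.
Occurrence 16 is 15 weeks after the first.
15 weeks = 105 days
2013-02-11 + 105 days = 2013-05-27

2013-05-27


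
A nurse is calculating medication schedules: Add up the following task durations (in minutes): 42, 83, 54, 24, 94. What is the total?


Durations: 42, 83, 54, 24, 94
Running sum: 42
+ 83 = 125
+ 54 = 179
+ 24 = 203
+ 94 = 297
Total duration: 297 minutes
That is 4 hours and 57 minutes

297


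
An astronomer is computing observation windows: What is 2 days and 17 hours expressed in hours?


Days: 2
Extra hours: 17
Hours per day: 24
Days to hours: 2 x 24 = 48
Total: 48 + 17 = 65

65


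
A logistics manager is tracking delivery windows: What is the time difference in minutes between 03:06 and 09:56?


Start time: 03:06 = 186 minutes from midnight
End time: 09:56 = 596 minutes from midnight
Difference: 596 - 186 = 410 minutes
That is 6 hours and 50 minutes

410


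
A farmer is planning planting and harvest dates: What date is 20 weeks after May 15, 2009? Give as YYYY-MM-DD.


Start: 2009-05-15
Weeks to add: 20
Convert to days: 20 x 7 = 140 days
Add 140 days to 2009-05-15
Result: 2009-10-02

2009-10-02


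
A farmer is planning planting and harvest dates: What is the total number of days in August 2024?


Month: August
Year: 2024
August is a 31-day month
Total: 31 days

31


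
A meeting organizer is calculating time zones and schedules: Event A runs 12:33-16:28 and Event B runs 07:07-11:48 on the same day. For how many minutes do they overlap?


Interval A: [753, 988] minutes from midnight
Interval B: [427, 708] minutes from midnight
Overlap start = max(753, 427) = 753
Overlap end = min(988, 708) = 708
End <= start, so the intervals do not overlap: 0 minutes

0


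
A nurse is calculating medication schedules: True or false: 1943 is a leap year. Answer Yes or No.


Year: 1943
Divisible by 4? 1943 / 4 = 485.75 -> No
Not divisible by 4, so NOT a leap year

No


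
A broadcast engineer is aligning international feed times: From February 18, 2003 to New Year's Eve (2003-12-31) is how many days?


Start: February 18, 2003
End: December 31, 2003
Days left in February: 10
March: 31
April: 30
May: 31
June: 30
... plus remaining months
Sum of remaining months: 306
Total: 10 + 306 = 316

316


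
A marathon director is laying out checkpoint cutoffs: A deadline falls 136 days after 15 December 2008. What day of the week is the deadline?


Start: 2008-12-15 (Monday)
Step 1 - find target date: add 136 days
  2008-12-15 + 136 days = 2009-04-30
Step 2 - day of week:
  136 mod 7 = 3
  Monday + 3 days -> Thursday
Result: Thursday (2009-04-30)

Thursday


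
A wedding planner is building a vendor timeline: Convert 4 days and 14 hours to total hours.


Days: 4
Extra hours: 14
Hours per day: 24
Days to hours: 4 x 24 = 96
Total: 96 + 14 = 110

110


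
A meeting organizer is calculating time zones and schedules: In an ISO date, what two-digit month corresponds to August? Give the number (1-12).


Calendar month order:
7. July
8. August <--
9. September
August is month number 8

8


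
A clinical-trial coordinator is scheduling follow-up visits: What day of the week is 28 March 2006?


Date: 2006-03-28
January 1, 2006 is a Sunday
Day of year: 87
Offset from Jan 1: 86 days
86 mod 7 = 2
Result: Tuesday

Tuesday


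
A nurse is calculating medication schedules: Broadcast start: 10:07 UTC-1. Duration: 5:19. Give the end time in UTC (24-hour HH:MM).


Start: 10:07 in UTC-1
Step 1 - add duration:
  minutes: 7 + 19 = 26
  hours: 10 + 5 + 0 = 15
  end in UTC-1: 15:26
Step 2 - convert UTC-1 -> UTC:
  offset difference: 0 - (-1) = 1 hours
  15 + (1) = 16 -> mod 24 = 16
Result: 16:26 in UTC

16:26


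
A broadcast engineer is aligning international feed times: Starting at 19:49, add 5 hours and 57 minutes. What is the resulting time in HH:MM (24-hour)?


Start time: 19:49
Adding: 5 hours 57 minutes
Minutes: 49 + 57 = 106
Minute overflow: 106 >= 60, so carry 1 hour, minutes = 46
Hours: 19 + 5 + 1 = 25
Hour wraparound: 25 mod 24 = 1
Result: 01:46

01:46


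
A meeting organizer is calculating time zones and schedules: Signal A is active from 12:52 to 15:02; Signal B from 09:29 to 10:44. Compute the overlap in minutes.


Interval A: [772, 902] minutes from midnight
Interval B: [569, 644] minutes from midnight
Overlap start = max(772, 569) = 772
Overlap end = min(902, 644) = 644
End <= start, so the intervals do not overlap: 0 minutes

0


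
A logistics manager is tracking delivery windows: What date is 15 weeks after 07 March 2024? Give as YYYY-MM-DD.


Start: 2024-03-07
Weeks to add: 15
Convert to days: 15 x 7 = 105 days
Add 105 days to 2024-03-07
Result: 2024-06-20

2024-06-20


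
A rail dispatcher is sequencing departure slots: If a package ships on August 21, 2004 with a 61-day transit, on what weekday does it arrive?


Start: 2004-08-21 (Saturday)
Step 1 - find target date: add 61 days
  2004-08-21 + 61 days = 2004-10-21
Step 2 - day of week:
  61 mod 7 = 5
  Saturday + 5 days -> Thursday
Result: Thursday (2004-10-21)

Thursday


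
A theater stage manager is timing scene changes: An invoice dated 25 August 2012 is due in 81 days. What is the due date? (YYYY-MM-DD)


Start: 2012-08-25
Adding 81 days
Days remaining in August: 6
After August: 75 days still to add
September 2012: 30 days, 45 remaining
October 2012: 31 days, 14 remaining
November 2012 has 30 days, need 14
Result: 2012-11-14

2012-11-14


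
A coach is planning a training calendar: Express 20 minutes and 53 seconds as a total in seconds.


Minutes: 20
Seconds: 53
Convert minutes to seconds: 20 x 60 = 1200
Add remaining seconds: 1200 + 53 = 1253

1253


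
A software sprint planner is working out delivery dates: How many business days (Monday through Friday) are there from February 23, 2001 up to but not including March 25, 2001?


Start: 2001-02-23 (Friday)
End (exclusive): 2001-03-25 (Sunday)
Total calendar days: 30
Full weeks: 30 // 7 = 4 -> 20 weekdays
Remaining 2 days starting on Friday:
  Fri(w), Sat(-) -> 1 weekdays
Total business days: 20 + 1 = 21

21


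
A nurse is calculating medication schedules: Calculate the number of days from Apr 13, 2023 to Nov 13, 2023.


Start date: 2023-04-13
End date: 2023-11-13
Apr 2023: +18 days
May 2023: +31 days
Jun 2023: +30 days
... (5 more months)
Total: 214 days

214


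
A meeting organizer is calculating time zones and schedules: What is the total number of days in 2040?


Year: 2040
Check leap year rules:
Divisible by 4? Yes
Divisible by 100? No
2040 is a leap year
Days: 366

366


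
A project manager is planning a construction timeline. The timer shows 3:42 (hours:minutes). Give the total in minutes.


Hours: 3
Minutes: 42
Convert hours to minutes: 3 x 60 = 180
Add remaining minutes: 180 + 42 = 222

222


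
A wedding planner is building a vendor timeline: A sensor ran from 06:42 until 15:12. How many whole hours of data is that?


Start: 06:42
End: 15:12
Hour difference: 15 - 6 = 9 hours
Minute difference: 12 - 42 = -30 minutes
Total minutes: 510
Complete hours: 510 / 60 = 8 (remainder 30)

8


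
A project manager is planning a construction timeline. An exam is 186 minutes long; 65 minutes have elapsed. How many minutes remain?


Total budget: 186 minutes
Time used: 65 minutes
Remaining: 186 - 65 = 121 minutes
Percent used: 34.9%
Percent remaining: 65.1%

121


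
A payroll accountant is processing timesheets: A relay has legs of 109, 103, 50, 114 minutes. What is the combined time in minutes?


Durations: 109, 103, 50, 114
Running sum: 109
+ 103 = 212
+ 50 = 262
+ 114 = 376
Total duration: 376 minutes
That is 6 hours and 16 minutes

376


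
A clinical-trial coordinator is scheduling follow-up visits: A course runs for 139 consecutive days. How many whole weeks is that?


Total days: 139
Days per week: 7
Division: 139 / 7 = 19 remainder 6
Complete weeks: 19
Remaining days: 6

19


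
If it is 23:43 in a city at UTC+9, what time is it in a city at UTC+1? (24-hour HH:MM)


Local time: 23:43 at UTC+9 (offset 9h)
Target zone: UTC+1 (offset 1h)
Difference: 1 - (9) = -8 hours
Calculation: 23 + (-8) = 15
Result: 15:43

15:43


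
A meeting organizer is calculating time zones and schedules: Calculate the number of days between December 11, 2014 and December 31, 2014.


Start: December 11, 2014
End: December 31, 2014
Days left in December: 20
Total: 20 days

20


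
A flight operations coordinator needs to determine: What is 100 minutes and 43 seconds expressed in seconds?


Minutes: 100
Extra seconds: 43
Seconds per minute: 60
Minutes to seconds: 100 x 60 = 6000
Total: 6000 + 43 = 6043

6043


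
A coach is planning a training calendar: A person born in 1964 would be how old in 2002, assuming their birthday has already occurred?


Birth year: 1964
Current year: 2002
Age = current year - birth year
Age = 2002 - 1964 = 38

38


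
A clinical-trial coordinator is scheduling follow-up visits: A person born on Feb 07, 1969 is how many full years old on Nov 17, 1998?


Birth: 1969-02-07
Reference: 1998-11-17
Year difference: 1998 - 1969 = 29
Has birthday (02-07) occurred by 11-17? Yes
Age in full years: 29

29


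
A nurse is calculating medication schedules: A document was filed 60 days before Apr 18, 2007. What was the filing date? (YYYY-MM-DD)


Start: 2007-04-18
Subtracting 60 days
Days already passed in April: 18
After going back through April: 42 more days to subtract
March 2007: 31 days, 11 remaining
February 2007 has 28 days, need 11
Result: 2007-02-17

2007-02-17


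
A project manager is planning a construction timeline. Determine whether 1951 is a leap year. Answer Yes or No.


Year: 1951
Divisible by 4? 1951 / 4 = 487.75 -> No
Not divisible by 4, so NOT a leap year

No


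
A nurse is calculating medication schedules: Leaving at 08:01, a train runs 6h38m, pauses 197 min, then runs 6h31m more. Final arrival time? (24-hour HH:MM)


Depart: 08:01
Leg 1: +398 min -> 14:39
Layover: +197 min -> 17:56
Leg 2: +391 min -> 00:27
Total travel: 986 minutes = 16h 26m
Arrival: 00:27

00:27


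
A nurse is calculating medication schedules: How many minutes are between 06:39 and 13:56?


Start time: 06:39 = 399 minutes from midnight
End time: 13:56 = 836 minutes from midnight
Difference: 836 - 399 = 437 minutes
That is 7 hours and 17 minutes

437


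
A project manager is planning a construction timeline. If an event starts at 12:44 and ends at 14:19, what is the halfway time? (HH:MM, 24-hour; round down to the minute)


Start time: 12:44 = 764 minutes from midnight
End time: 14:19 = 859 minutes from midnight
Sum: 764 + 859 = 1623
Midpoint: 1623 / 2 = 811 minutes
Convert: 811 / 60 = 13 hours, 31 minutes
Result: 13:31

13:31


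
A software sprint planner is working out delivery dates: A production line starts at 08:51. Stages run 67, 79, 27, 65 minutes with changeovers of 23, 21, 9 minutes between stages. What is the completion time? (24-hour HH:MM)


Start: 08:51 = 531 min from midnight
  after task 1 (67 min): 09:58
  after break (23 min): 10:21
  after task 2 (79 min): 11:40
  after break (21 min): 12:01
  after task 3 (27 min): 12:28
  after break (9 min): 12:37
  after task 4 (65 min): 13:42
Total elapsed: 291 minutes
End time: 13:42

13:42


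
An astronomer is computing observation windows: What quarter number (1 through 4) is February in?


Month: February (month 2)
Q1: January-March (months 1-3)
Q2: April-June (months 4-6)
Q3: July-September (months 7-9)
Q4: October-December (months 10-12)
Month 2 falls in Q1

1


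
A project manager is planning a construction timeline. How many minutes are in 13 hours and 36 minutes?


Hours: 13
Extra minutes: 36
Minutes per hour: 60
Hours to minutes: 13 x 60 = 780
Total: 780 + 36 = 816

816


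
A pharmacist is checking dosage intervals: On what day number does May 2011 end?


Month: May
Year: 2011
May is a 31-day month
Total: 31 days

31


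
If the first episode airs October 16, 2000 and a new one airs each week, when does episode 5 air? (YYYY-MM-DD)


First occurrence: 2000-10-16 (occurrence 1)
Each occurrence is 7 days after the previous.
Occurrence 5 is 4 weeks after the first.
4 weeks = 28 days
2000-10-16 + 28 days = 2000-11-13

2000-11-13


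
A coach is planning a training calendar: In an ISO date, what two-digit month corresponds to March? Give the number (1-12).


Calendar month order:
2. February
3. March <--
4. April
March is month number 3

3


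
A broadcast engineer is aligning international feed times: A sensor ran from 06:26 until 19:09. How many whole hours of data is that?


Start: 06:26
End: 19:09
Hour difference: 19 - 6 = 13 hours
Minute difference: 9 - 26 = -17 minutes
Total minutes: 763
Complete hours: 763 / 60 = 12 (remainder 43)

12


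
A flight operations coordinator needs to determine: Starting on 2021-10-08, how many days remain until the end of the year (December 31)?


Start: October 08, 2021
End: December 31, 2021
Days left in October: 23
November: 30
December: 31
Sum of remaining months: 61
Total: 23 + 61 = 84

84


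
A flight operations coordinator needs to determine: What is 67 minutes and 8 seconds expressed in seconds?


Minutes: 67
Extra seconds: 8
Seconds per minute: 60
Minutes to seconds: 67 x 60 = 4020
Total: 4020 + 8 = 4028

4028


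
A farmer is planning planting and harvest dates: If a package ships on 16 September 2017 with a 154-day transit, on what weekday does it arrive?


Start: 2017-09-16 (Saturday)
Step 1 - find target date: add 154 days
  2017-09-16 + 154 days = 2018-02-17
Step 2 - day of week:
  154 mod 7 = 0
  Saturday + 0 days -> Saturday
Result: Saturday (2018-02-17)

Saturday


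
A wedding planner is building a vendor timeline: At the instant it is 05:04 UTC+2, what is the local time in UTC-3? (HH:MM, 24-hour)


Local time: 05:04 at UTC+2 (offset 2h)
Target zone: UTC-3 (offset -3h)
Difference: -3 - (2) = -5 hours
Calculation: 5 + (-5) = 0
Result: 00:04

00:04


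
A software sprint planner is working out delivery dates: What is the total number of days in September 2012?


Month: September
Year: 2012
September is a 30-day month
Total: 30 days

30


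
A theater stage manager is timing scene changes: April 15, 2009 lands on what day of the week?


Date: 2009-04-15
January 1, 2009 is a Thursday
Day of year: 105
Offset from Jan 1: 104 days
104 mod 7 = 6
Result: Wednesday

Wednesday


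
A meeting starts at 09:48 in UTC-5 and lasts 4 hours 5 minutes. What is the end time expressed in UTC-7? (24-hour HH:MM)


Start: 09:48 in UTC-5
Step 1 - add duration:
  minutes: 48 + 5 = 53
  hours: 9 + 4 + 0 = 13
  end in UTC-5: 13:53
Step 2 - convert UTC-5 -> UTC-7:
  offset difference: -7 - (-5) = -2 hours
  13 + (-2) = 11 -> mod 24 = 11
Result: 11:53 in UTC-7

11:53


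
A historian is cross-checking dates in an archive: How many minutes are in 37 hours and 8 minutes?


Hours: 37
Extra minutes: 8
Minutes per hour: 60
Hours to minutes: 37 x 60 = 2220
Total: 2220 + 8 = 2228

2228


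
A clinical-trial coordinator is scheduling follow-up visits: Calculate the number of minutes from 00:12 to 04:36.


Start time: 00:12 = 12 minutes from midnight
End time: 04:36 = 276 minutes from midnight
Difference: 276 - 12 = 264 minutes
That is 4 hours and 24 minutes

264


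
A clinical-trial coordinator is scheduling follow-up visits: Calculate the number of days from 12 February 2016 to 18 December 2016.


Start date: 2016-02-12
End date: 2016-12-18
Feb 2016: +18 days
Mar 2016: +31 days
Apr 2016: +30 days
... (8 more months)
Total: 310 days

310


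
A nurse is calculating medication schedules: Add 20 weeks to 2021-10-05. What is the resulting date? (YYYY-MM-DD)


Start: 2021-10-05
Weeks to add: 20
Convert to days: 20 x 7 = 140 days
Add 140 days to 2021-10-05
Result: 2022-02-22

2022-02-22


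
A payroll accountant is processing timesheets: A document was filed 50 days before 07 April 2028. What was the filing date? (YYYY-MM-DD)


Start: 2028-04-07
Subtracting 50 days
Days already passed in April: 7
After going back through April: 43 more days to subtract
March 2028: 31 days, 12 remaining
February 2028 has 29 days, need 12
Result: 2028-02-17

2028-02-17


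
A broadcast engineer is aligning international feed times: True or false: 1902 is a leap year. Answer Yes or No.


Year: 1902
Divisible by 4? 1902 / 4 = 475.5 -> No
Not divisible by 4, so NOT a leap year

No


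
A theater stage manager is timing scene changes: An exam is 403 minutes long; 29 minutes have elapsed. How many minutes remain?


Total budget: 403 minutes
Time used: 29 minutes
Remaining: 403 - 29 = 374 minutes
Percent used: 7.2%
Percent remaining: 92.8%

374
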